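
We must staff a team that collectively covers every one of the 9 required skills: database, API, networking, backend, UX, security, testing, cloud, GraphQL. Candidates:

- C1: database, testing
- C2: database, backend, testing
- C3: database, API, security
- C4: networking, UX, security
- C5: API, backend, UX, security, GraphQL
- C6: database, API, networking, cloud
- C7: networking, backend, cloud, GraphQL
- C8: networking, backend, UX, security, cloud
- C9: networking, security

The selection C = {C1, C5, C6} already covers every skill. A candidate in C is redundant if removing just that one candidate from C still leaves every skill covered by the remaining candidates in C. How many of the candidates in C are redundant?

Drop C1: testing uncovered — not redundant.
Drop C5: backend, UX, security, GraphQL uncovered — not redundant.
Drop C6: networking, cloud uncovered — not redundant.
None of the candidates in C is redundant.

0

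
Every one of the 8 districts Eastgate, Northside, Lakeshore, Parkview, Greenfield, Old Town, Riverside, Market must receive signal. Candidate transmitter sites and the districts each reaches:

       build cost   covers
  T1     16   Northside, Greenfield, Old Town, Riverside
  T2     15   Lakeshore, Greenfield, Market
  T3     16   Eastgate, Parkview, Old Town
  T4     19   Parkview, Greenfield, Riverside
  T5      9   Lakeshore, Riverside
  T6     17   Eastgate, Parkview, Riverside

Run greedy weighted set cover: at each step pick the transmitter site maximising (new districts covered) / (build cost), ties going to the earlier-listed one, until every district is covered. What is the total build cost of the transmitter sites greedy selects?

47

Pick 1: T1 adds 4 new (Northside, Greenfield, Old Town, Riverside) at build cost 16 (ratio 4/16).
Pick 2: T2 adds 2 new (Lakeshore, Market) at build cost 15 (ratio 2/15).
Pick 3: T3 adds 2 new (Eastgate, Parkview) at build cost 16 (ratio 2/16).
Greedy total build cost: 16 + 15 + 16 = 47.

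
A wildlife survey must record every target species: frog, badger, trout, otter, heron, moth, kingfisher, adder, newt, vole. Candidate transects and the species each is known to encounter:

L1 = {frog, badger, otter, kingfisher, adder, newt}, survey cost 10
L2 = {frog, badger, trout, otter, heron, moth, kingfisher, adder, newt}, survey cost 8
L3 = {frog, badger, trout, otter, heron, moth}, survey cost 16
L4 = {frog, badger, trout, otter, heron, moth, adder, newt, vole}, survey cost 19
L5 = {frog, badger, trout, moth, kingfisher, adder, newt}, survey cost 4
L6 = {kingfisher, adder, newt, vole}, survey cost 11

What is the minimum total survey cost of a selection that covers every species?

19

L2, L6 cover every species at survey cost 8 + 11 = 19.
Any cover uses at least 2 transects; among all covering selections none totals below 19.
Greedy by coverage-per-survey cost would pick L5, L2, L6 for 23 — worse than the optimum 19.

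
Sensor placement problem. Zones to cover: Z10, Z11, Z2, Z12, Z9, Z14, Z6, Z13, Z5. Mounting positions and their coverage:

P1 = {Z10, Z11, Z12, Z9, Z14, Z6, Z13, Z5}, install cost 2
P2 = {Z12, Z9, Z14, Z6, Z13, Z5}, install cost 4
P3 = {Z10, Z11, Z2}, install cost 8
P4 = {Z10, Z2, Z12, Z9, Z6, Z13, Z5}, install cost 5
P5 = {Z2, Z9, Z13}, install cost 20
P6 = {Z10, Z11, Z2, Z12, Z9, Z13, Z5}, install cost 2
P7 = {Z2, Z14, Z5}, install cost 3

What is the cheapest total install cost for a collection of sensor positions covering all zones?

4

P1, P6 cover every zone at install cost 2 + 2 = 4.
Any cover uses at least 2 sensor positions; among all covering selections none totals below 4.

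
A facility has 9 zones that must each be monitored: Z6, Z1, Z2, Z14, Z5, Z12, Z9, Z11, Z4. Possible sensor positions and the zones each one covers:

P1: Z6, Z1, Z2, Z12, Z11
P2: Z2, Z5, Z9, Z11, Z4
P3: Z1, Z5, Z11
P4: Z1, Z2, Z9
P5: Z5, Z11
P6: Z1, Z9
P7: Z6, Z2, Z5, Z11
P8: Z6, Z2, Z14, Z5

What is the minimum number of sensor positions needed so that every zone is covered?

3

P1, P2, P8 together cover {Z6, Z1, Z2, Z14, Z5, Z12, Z9, Z11, Z4} — every zone.
No 2 of the 8 sensor positions cover everything (all 28 pairs fall short), so 3 is minimum.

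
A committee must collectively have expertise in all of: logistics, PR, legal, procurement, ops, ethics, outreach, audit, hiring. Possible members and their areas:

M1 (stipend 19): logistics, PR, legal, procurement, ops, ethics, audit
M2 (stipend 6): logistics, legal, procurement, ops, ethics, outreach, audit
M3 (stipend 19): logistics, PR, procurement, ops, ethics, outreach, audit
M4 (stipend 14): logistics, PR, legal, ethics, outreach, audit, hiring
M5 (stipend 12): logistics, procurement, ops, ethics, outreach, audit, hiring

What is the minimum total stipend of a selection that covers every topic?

20

M2, M4 cover every topic at stipend 6 + 14 = 20.
Any cover uses at least 2 members; among all covering selections none totals below 20.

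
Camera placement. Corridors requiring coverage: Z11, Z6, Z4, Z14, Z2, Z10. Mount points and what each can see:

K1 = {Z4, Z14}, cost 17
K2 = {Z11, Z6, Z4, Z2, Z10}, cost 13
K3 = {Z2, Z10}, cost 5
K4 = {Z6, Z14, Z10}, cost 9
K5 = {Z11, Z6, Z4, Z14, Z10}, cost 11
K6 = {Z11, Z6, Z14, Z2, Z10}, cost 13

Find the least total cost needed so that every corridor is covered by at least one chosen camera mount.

K3, K5 cover every corridor at cost 5 + 11 = 16.
Any cover uses at least 2 camera mounts; among all covering selections none totals below 16.

16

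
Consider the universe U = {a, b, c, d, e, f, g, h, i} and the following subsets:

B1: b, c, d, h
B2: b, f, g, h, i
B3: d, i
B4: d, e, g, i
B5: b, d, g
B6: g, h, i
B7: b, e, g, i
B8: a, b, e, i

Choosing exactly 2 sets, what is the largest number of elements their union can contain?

Choosing B1, B2 covers {b, c, d, f, g, h, i} — 7 elements.
No choice of 2 sets does better; here a, e are left uncovered.

7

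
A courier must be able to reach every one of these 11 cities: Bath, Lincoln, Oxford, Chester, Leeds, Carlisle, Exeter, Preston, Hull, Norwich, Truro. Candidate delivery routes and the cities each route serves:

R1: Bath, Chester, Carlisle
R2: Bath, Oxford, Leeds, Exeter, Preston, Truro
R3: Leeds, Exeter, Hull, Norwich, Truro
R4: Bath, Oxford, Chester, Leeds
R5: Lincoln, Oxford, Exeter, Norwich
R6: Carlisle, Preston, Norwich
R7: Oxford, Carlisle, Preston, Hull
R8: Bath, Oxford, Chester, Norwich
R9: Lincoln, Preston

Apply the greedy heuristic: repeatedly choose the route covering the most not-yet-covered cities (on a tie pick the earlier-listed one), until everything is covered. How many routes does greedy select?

4

Pick 1: R2 covers 6 new cities (Bath, Oxford, Leeds, Exeter, Preston, Truro).
Pick 2: R1 covers 2 new cities (Chester, Carlisle).
Pick 3: R3 covers 2 new cities (Hull, Norwich).
Pick 4: R5 covers 1 new cities (Lincoln).
Greedy uses 4 routes.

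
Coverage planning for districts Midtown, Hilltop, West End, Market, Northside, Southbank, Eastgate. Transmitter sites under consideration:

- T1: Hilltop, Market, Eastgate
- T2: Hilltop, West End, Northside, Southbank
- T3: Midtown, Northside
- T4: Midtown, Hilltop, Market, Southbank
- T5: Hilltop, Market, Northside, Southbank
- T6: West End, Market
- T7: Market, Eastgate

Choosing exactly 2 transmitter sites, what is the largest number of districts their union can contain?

Choosing T1, T2 covers {Hilltop, West End, Market, Northside, Southbank, Eastgate} — 6 districts.
No choice of 2 transmitter sites does better; here Midtown is left uncovered.

6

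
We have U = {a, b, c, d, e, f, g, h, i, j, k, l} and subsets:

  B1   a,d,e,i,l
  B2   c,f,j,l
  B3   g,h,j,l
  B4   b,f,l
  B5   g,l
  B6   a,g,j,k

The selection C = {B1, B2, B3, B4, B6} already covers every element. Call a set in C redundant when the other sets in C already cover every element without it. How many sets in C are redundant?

Drop B1: d, e, i uncovered — not redundant.
Drop B2: c uncovered — not redundant.
Drop B3: h uncovered — not redundant.
Drop B4: b uncovered — not redundant.
Drop B6: k uncovered — not redundant.
None of the sets in C is redundant.

0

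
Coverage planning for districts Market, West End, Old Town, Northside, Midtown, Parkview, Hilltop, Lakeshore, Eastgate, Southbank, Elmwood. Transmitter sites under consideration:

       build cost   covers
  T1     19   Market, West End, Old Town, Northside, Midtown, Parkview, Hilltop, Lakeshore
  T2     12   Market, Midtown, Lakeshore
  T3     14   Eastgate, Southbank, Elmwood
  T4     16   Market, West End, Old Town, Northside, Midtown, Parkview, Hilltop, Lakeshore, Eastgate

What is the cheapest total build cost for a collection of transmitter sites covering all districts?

30

T3, T4 cover every district at build cost 14 + 16 = 30.
Any cover uses at least 2 transmitter sites; among all covering selections none totals below 30.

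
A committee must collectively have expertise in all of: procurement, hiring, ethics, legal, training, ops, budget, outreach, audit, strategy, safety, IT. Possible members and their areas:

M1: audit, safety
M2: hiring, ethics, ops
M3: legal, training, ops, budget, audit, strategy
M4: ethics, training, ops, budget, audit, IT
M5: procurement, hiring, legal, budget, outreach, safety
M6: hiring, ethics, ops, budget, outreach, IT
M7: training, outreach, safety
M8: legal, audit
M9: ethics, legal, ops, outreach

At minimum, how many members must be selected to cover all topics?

3

M3, M4, M5 together cover {procurement, hiring, ethics, legal, training, ops, budget, outreach, audit, strategy, safety, IT} — every topic.
No 2 of the 9 members cover everything (all 36 pairs fall short), so 3 is minimum.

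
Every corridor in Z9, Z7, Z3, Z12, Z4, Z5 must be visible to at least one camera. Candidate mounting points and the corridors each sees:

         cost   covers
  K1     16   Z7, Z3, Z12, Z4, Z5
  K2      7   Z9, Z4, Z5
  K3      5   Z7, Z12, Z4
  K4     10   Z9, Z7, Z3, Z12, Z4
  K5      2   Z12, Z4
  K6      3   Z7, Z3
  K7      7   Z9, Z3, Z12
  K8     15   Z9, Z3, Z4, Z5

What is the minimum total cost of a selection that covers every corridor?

12

K2, K5, K6 cover every corridor at cost 7 + 2 + 3 = 12.
Any cover uses at least 2 camera mounts; among all covering selections none totals below 12.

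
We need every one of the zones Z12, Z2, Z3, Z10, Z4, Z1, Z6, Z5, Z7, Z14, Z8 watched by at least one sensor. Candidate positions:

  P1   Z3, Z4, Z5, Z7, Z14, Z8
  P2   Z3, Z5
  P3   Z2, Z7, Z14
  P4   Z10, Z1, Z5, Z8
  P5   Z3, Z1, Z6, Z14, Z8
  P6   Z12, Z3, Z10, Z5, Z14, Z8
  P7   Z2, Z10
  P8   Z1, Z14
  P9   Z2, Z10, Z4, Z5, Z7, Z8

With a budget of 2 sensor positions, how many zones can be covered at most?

10

Choosing P5, P9 covers {Z2, Z3, Z10, Z4, Z1, Z6, Z5, Z7, Z14, Z8} — 10 zones.
No choice of 2 sensor positions does better; here Z12 is left uncovered.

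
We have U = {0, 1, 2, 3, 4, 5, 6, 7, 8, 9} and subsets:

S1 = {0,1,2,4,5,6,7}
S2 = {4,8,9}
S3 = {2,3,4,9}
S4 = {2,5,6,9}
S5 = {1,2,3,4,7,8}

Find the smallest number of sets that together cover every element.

S1, S2, S3 together cover {0, 1, 2, 3, 4, 5, 6, 7, 8, 9} — every element.
No 2 of the 5 sets cover everything (all 10 pairs fall short), so 3 is minimum.

3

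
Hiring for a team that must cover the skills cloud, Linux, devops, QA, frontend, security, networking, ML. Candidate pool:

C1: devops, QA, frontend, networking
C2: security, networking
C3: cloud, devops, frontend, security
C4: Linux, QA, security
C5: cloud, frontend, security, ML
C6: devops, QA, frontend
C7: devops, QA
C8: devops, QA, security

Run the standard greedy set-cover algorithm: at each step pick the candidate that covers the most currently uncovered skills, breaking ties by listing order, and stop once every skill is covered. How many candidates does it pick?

3

Pick 1: C1 covers 4 new skills (devops, QA, frontend, networking).
Pick 2: C5 covers 3 new skills (cloud, security, ML).
Pick 3: C4 covers 1 new skills (Linux).
Greedy uses 3 candidates.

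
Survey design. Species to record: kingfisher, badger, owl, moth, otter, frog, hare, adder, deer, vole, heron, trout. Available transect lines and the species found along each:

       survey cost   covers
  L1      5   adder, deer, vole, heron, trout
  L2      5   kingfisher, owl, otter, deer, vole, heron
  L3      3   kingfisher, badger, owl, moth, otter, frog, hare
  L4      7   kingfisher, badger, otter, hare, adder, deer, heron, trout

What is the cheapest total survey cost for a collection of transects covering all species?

L1, L3 cover every species at survey cost 5 + 3 = 8.
Any cover uses at least 2 transects; among all covering selections none totals below 8.

8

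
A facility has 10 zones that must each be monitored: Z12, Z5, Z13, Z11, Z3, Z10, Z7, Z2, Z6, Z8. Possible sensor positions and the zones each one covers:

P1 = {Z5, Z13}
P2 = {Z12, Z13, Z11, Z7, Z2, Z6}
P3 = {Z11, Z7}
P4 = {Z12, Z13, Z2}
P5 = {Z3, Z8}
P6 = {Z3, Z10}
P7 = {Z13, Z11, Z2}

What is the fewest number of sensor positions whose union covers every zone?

4

P1, P2, P5, P6 together cover {Z12, Z5, Z13, Z11, Z3, Z10, Z7, Z2, Z6, Z8} — every zone.
No 3 of the 7 sensor positions cover everything (all 35 triples fall short), so 4 is minimum.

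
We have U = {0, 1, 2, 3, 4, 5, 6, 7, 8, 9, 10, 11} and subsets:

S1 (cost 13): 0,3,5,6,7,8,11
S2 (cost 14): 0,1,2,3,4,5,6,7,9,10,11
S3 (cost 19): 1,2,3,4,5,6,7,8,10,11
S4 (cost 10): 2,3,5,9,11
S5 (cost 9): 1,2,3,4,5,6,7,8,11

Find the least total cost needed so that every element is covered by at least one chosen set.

23

S2, S5 cover every element at cost 14 + 9 = 23.
Any cover uses at least 2 sets; among all covering selections none totals below 23.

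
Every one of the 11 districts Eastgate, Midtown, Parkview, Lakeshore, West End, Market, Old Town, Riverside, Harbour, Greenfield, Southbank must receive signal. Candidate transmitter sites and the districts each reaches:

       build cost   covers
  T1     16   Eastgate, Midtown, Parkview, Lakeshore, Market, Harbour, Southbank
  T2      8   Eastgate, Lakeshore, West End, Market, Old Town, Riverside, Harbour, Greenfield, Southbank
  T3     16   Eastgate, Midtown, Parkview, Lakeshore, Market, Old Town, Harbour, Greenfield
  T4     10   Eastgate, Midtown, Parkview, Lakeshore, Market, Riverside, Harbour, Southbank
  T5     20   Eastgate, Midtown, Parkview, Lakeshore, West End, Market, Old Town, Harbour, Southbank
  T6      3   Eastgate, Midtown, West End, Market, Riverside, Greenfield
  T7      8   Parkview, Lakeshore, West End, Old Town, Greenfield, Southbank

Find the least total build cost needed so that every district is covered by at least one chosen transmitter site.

18

T2, T4 cover every district at build cost 8 + 10 = 18.
Any cover uses at least 2 transmitter sites; among all covering selections none totals below 18.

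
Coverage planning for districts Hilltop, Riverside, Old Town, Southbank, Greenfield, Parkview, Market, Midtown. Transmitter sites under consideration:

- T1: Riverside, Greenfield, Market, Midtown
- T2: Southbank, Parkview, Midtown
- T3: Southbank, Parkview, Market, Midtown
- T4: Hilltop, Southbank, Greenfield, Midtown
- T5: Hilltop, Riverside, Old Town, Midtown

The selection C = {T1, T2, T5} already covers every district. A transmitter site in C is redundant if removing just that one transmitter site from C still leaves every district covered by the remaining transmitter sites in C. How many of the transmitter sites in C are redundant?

Drop T1: Greenfield, Market uncovered — not redundant.
Drop T2: Southbank, Parkview uncovered — not redundant.
Drop T5: Hilltop, Old Town uncovered — not redundant.
None of the transmitter sites in C is redundant.

0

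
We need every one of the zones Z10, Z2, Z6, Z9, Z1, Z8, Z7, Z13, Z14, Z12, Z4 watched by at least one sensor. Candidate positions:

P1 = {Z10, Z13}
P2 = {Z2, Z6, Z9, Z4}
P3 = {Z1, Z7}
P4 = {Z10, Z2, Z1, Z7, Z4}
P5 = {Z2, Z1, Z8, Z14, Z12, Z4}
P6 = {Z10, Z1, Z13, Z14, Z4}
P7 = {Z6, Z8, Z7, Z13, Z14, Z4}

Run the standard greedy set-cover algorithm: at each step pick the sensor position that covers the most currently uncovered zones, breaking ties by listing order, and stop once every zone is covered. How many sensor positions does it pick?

Pick 1: P5 covers 6 new zones (Z2, Z1, Z8, Z14, Z12, Z4).
Pick 2: P7 covers 3 new zones (Z6, Z7, Z13).
Pick 3: P1 covers 1 new zones (Z10).
Pick 4: P2 covers 1 new zones (Z9).
Greedy uses 4 sensor positions.

4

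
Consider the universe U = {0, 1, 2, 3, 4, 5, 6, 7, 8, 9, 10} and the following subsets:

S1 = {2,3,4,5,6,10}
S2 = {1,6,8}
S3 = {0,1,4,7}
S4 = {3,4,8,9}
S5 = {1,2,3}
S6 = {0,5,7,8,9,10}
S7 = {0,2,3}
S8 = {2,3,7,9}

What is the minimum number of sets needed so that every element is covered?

S1, S2, S6 together cover {0, 1, 2, 3, 4, 5, 6, 7, 8, 9, 10} — every element.
No 2 of the 8 sets cover everything (all 28 pairs fall short), so 3 is minimum.

3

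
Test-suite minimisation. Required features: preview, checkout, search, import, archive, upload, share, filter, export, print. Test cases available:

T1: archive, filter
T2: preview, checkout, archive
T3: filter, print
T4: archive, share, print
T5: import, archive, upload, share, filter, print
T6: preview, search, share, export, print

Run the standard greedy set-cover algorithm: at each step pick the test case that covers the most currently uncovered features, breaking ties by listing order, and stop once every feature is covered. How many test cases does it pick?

3

Pick 1: T5 covers 6 new features (import, archive, upload, share, filter, print).
Pick 2: T6 covers 3 new features (preview, search, export).
Pick 3: T2 covers 1 new features (checkout).
Greedy uses 3 test cases.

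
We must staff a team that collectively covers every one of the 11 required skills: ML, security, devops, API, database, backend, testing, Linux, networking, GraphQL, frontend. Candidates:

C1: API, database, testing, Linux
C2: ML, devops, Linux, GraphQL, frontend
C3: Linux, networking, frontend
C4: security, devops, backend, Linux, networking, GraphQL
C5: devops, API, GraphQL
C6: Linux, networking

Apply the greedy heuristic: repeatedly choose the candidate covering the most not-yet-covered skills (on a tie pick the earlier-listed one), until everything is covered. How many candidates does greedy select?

Pick 1: C4 covers 6 new skills (security, devops, backend, Linux, networking, GraphQL).
Pick 2: C1 covers 3 new skills (API, database, testing).
Pick 3: C2 covers 2 new skills (ML, frontend).
Greedy uses 3 candidates.

3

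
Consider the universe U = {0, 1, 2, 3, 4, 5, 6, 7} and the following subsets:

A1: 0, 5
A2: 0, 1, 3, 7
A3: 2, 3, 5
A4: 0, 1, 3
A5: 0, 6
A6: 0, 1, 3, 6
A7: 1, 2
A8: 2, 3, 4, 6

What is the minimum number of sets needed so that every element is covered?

A1, A2, A8 together cover {0, 1, 2, 3, 4, 5, 6, 7} — every element.
No 2 of the 8 sets cover everything (all 28 pairs fall short), so 3 is minimum.

3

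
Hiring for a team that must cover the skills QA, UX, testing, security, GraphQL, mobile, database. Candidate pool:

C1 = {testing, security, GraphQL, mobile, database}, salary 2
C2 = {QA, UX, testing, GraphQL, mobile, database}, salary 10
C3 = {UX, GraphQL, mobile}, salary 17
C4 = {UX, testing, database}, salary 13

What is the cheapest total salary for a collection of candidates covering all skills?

C1, C2 cover every skill at salary 2 + 10 = 12.
Any cover uses at least 2 candidates; among all covering selections none totals below 12.

12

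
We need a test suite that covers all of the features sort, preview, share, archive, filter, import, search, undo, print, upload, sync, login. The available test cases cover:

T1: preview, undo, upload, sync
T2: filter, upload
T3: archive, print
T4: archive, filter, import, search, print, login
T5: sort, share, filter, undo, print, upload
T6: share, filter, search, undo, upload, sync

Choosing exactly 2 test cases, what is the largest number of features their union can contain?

10

Choosing T1, T4 covers {preview, archive, filter, import, search, undo, print, upload, sync, login} — 10 features.
No choice of 2 test cases does better; here sort, share are left uncovered.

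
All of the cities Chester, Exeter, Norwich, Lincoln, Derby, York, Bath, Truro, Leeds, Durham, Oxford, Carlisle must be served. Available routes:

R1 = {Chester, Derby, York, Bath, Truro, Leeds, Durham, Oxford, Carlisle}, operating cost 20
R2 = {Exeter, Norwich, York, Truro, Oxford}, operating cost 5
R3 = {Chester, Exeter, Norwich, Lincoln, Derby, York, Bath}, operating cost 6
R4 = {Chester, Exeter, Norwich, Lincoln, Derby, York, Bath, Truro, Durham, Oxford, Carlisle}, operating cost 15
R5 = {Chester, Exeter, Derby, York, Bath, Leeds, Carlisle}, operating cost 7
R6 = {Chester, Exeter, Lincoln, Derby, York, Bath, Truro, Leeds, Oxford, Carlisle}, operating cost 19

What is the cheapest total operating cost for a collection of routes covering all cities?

22

R4, R5 cover every city at operating cost 15 + 7 = 22.
Any cover uses at least 2 routes; among all covering selections none totals below 22.
Greedy by coverage-per-operating cost would pick R3, R2, R5, R4 for 33 — worse than the optimum 22.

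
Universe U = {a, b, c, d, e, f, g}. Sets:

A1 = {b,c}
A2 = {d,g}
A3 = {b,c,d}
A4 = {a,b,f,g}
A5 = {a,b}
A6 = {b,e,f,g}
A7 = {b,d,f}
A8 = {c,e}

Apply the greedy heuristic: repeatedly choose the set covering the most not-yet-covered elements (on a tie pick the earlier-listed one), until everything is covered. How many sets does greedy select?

Pick 1: A4 covers 4 new elements (a, b, f, g).
Pick 2: A3 covers 2 new elements (c, d).
Pick 3: A6 covers 1 new elements (e).
Greedy uses 3 sets.

3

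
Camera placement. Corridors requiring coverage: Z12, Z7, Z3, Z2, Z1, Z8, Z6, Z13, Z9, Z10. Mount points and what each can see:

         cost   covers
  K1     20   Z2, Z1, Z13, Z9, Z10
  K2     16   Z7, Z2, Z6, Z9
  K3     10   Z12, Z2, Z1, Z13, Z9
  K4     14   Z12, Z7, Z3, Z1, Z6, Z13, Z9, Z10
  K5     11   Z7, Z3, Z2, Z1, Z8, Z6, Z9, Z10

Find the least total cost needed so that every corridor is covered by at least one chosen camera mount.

21

K3, K5 cover every corridor at cost 10 + 11 = 21.
Any cover uses at least 2 camera mounts; among all covering selections none totals below 21.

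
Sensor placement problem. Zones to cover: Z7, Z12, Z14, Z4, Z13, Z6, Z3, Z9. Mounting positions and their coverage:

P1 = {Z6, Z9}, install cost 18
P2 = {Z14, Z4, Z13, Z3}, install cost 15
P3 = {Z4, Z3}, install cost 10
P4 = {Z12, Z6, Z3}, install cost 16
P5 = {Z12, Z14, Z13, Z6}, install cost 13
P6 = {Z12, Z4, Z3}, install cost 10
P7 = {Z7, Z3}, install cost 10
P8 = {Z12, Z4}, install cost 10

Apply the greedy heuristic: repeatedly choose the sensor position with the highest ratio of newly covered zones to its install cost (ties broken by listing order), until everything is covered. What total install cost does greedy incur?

51

Pick 1: P5 adds 4 new (Z12, Z14, Z13, Z6) at install cost 13 (ratio 4/13).
Pick 2: P3 adds 2 new (Z4, Z3) at install cost 10 (ratio 2/10).
Pick 3: P7 adds 1 new (Z7) at install cost 10 (ratio 1/10).
Pick 4: P1 adds 1 new (Z9) at install cost 18 (ratio 1/18).
Greedy total install cost: 13 + 10 + 10 + 18 = 51.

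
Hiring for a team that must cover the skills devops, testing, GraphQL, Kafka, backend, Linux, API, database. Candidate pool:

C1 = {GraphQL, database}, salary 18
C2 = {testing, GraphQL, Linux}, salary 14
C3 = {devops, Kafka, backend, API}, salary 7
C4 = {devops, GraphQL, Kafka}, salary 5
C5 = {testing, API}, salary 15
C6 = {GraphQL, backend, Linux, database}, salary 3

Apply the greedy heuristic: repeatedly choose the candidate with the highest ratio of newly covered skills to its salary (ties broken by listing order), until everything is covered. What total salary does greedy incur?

24

Pick 1: C6 adds 4 new (GraphQL, backend, Linux, database) at salary 3 (ratio 4/3).
Pick 2: C3 adds 3 new (devops, Kafka, API) at salary 7 (ratio 3/7).
Pick 3: C2 adds 1 new (testing) at salary 14 (ratio 1/14).
Greedy total salary: 3 + 7 + 14 = 24. (The true optimum is 23, so greedy overshoots here.)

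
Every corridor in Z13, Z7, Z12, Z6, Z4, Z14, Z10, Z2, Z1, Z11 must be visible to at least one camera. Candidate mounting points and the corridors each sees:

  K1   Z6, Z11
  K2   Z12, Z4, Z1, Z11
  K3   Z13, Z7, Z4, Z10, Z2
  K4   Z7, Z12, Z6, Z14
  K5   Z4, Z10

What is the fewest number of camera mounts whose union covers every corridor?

3

K2, K3, K4 together cover {Z13, Z7, Z12, Z6, Z4, Z14, Z10, Z2, Z1, Z11} — every corridor.
No 2 of the 5 camera mounts cover everything (all 10 pairs fall short), so 3 is minimum.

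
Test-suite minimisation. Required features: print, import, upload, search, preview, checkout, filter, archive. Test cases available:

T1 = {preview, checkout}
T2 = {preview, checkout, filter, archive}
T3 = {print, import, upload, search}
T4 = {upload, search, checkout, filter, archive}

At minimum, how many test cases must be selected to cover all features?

T2, T3 together cover {print, import, upload, search, preview, checkout, filter, archive} — every feature.
No single test case contains all 8 features, so 2 is optimal.

2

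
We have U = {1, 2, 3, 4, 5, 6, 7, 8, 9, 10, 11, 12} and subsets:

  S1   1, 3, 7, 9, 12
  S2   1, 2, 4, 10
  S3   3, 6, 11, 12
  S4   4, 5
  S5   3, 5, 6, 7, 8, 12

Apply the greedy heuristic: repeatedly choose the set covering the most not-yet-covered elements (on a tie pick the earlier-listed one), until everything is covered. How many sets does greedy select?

Pick 1: S5 covers 6 new elements (3, 5, 6, 7, 8, 12).
Pick 2: S2 covers 4 new elements (1, 2, 4, 10).
Pick 3: S1 covers 1 new elements (9).
Pick 4: S3 covers 1 new elements (11).
Greedy uses 4 sets.

4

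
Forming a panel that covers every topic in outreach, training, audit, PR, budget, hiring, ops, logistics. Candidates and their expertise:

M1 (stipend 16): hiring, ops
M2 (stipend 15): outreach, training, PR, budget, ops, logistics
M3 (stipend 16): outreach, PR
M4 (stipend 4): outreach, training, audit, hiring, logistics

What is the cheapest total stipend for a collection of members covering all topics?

M2, M4 cover every topic at stipend 15 + 4 = 19.
Any cover uses at least 2 members; among all covering selections none totals below 19.

19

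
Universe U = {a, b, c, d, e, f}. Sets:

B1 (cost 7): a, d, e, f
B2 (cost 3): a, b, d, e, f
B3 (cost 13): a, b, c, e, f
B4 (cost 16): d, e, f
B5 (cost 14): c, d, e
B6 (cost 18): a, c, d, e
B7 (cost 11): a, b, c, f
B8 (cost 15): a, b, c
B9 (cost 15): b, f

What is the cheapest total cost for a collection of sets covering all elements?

B2, B7 cover every element at cost 3 + 11 = 14.
Any cover uses at least 2 sets; among all covering selections none totals below 14.

14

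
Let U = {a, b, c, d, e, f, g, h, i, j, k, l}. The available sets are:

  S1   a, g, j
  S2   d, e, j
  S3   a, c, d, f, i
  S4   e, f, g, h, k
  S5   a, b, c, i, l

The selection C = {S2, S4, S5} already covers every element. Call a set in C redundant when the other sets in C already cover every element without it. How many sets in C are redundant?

0

Drop S2: d, j uncovered — not redundant.
Drop S4: f, g, h, k uncovered — not redundant.
Drop S5: a, b, c, i, … uncovered — not redundant.
None of the sets in C is redundant.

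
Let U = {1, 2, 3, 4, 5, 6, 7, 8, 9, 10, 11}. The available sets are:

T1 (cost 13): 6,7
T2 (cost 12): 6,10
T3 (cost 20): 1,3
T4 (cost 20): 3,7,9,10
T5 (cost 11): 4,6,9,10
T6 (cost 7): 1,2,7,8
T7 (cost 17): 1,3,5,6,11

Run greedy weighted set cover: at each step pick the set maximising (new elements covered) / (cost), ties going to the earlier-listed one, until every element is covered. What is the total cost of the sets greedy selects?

Pick 1: T6 adds 4 new (1, 2, 7, 8) at cost 7 (ratio 4/7).
Pick 2: T5 adds 4 new (4, 6, 9, 10) at cost 11 (ratio 4/11).
Pick 3: T7 adds 3 new (3, 5, 11) at cost 17 (ratio 3/17).
Greedy total cost: 7 + 11 + 17 = 35.

35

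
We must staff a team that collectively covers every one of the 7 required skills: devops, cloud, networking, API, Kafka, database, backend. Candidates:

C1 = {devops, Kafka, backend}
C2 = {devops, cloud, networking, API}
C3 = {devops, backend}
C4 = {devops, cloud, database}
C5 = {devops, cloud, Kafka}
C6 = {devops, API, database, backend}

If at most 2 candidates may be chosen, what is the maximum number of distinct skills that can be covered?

6

Choosing C1, C2 covers {devops, cloud, networking, API, Kafka, backend} — 6 skills.
No choice of 2 candidates does better; here database is left uncovered.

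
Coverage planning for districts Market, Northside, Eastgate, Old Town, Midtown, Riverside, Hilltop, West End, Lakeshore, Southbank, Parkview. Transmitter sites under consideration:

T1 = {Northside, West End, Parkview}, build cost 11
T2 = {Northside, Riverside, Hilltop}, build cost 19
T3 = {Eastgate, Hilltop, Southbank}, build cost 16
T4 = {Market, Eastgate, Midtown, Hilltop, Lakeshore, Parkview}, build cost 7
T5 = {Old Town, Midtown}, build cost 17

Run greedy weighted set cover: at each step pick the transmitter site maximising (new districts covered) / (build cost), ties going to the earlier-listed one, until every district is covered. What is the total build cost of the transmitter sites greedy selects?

70

Pick 1: T4 adds 6 new (Market, Eastgate, Midtown, Hilltop, Lakeshore, Parkview) at build cost 7 (ratio 6/7).
Pick 2: T1 adds 2 new (Northside, West End) at build cost 11 (ratio 2/11).
Pick 3: T3 adds 1 new (Southbank) at build cost 16 (ratio 1/16).
Pick 4: T5 adds 1 new (Old Town) at build cost 17 (ratio 1/17).
Pick 5: T2 adds 1 new (Riverside) at build cost 19 (ratio 1/19).
Greedy total build cost: 7 + 11 + 16 + 17 + 19 = 70.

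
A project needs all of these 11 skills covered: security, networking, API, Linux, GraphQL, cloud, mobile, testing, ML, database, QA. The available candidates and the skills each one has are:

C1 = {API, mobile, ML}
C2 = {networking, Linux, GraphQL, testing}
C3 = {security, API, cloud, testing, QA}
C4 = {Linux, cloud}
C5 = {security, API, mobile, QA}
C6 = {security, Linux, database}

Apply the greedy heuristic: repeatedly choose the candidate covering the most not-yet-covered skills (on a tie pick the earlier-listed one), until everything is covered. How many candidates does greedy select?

4

Pick 1: C3 covers 5 new skills (security, API, cloud, testing, QA).
Pick 2: C2 covers 3 new skills (networking, Linux, GraphQL).
Pick 3: C1 covers 2 new skills (mobile, ML).
Pick 4: C6 covers 1 new skills (database).
Greedy uses 4 candidates.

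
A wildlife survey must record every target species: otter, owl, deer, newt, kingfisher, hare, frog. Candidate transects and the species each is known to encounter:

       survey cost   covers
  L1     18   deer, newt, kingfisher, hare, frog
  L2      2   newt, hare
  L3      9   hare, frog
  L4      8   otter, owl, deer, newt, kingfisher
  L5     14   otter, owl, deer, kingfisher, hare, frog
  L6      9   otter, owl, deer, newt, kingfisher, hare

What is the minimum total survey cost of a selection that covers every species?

L2, L5 cover every species at survey cost 2 + 14 = 16.
Any cover uses at least 2 transects; among all covering selections none totals below 16.
Greedy by coverage-per-survey cost would pick L2, L4, L3 for 19 — worse than the optimum 16.

16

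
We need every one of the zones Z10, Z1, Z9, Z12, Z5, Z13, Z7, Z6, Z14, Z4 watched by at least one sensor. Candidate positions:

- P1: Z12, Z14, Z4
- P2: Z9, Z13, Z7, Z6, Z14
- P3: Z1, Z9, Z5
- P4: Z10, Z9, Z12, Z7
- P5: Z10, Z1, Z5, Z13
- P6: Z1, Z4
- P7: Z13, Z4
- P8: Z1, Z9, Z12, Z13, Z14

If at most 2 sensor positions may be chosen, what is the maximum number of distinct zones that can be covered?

8

Choosing P2, P5 covers {Z10, Z1, Z9, Z5, Z13, Z7, Z6, Z14} — 8 zones.
No choice of 2 sensor positions does better; here Z12, Z4 are left uncovered.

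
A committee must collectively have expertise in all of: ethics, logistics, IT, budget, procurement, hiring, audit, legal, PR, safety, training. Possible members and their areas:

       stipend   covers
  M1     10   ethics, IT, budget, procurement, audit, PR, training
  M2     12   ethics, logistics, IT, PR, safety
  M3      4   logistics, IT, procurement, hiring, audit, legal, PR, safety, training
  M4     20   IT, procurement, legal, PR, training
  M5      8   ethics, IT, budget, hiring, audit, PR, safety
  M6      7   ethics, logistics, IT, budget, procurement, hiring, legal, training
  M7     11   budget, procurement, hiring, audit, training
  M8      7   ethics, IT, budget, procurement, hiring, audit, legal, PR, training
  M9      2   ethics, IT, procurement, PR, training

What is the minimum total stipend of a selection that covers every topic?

11

M3, M6 cover every topic at stipend 4 + 7 = 11.
Any cover uses at least 2 members; among all covering selections none totals below 11.
Greedy by coverage-per-stipend would pick M9, M3, M6 for 13 — worse than the optimum 11.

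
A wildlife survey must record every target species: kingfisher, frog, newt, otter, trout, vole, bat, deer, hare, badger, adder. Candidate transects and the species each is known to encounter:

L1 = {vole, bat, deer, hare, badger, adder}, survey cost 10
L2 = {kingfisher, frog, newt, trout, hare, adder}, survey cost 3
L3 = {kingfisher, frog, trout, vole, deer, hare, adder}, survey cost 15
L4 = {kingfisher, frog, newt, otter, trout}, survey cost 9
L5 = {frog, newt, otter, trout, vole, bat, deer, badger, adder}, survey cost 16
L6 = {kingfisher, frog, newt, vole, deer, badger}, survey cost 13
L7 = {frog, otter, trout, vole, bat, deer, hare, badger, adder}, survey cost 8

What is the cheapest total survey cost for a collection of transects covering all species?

11

L2, L7 cover every species at survey cost 3 + 8 = 11.
Any cover uses at least 2 transects; among all covering selections none totals below 11.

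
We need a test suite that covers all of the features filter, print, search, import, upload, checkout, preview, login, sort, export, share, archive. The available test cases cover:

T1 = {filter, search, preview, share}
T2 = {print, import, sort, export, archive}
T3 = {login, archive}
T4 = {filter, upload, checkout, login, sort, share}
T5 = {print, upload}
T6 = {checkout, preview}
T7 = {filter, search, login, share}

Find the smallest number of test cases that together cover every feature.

T1, T2, T4 together cover {filter, print, search, import, upload, checkout, preview, login, sort, export, share, archive} — every feature.
No 2 of the 7 test cases cover everything (all 21 pairs fall short), so 3 is minimum.

3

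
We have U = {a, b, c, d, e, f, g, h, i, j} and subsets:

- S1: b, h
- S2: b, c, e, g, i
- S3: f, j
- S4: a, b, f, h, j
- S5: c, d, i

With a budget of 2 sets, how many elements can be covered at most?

Choosing S2, S4 covers {a, b, c, e, f, g, h, i, j} — 9 elements.
No choice of 2 sets does better; here d is left uncovered.

9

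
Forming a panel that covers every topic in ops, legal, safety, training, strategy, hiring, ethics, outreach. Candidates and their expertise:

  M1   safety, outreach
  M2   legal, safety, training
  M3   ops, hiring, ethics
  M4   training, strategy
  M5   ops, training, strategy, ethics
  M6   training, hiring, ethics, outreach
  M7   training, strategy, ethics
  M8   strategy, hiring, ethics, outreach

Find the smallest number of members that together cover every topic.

M2, M3, M8 together cover {ops, legal, safety, training, strategy, hiring, ethics, outreach} — every topic.
No 2 of the 8 members cover everything (all 28 pairs fall short), so 3 is minimum.
Greedy (largest uncovered first) would take M5, M1, M2, M3 — 4 members — but 3 suffice.

3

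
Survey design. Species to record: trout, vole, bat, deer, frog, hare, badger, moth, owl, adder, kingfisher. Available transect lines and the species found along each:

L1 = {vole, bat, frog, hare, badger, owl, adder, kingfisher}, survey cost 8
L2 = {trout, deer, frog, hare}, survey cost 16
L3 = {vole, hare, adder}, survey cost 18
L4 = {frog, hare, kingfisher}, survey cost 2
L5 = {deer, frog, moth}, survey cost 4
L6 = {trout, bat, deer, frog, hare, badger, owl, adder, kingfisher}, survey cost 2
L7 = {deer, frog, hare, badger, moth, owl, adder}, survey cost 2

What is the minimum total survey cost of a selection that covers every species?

12

L1, L6, L7 cover every species at survey cost 8 + 2 + 2 = 12.
Any cover uses at least 3 transects; among all covering selections none totals below 12.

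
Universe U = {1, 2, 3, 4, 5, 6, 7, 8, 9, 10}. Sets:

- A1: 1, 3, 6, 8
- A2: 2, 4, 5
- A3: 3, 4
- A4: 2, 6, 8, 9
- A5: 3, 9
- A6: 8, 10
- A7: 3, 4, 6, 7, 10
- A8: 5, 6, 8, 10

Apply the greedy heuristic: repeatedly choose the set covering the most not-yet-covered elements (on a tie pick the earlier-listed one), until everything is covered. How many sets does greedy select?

Pick 1: A7 covers 5 new elements (3, 4, 6, 7, 10).
Pick 2: A4 covers 3 new elements (2, 8, 9).
Pick 3: A1 covers 1 new elements (1).
Pick 4: A2 covers 1 new elements (5).
Greedy uses 4 sets.

4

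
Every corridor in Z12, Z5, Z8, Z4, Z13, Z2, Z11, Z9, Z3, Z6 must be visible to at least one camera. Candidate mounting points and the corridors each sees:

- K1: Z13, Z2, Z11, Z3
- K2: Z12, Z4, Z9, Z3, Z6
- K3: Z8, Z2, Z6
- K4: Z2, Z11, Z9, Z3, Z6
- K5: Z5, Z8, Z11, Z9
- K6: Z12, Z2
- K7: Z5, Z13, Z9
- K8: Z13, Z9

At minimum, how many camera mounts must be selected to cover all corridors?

K1, K2, K5 together cover {Z12, Z5, Z8, Z4, Z13, Z2, Z11, Z9, Z3, Z6} — every corridor.
No 2 of the 8 camera mounts cover everything (all 28 pairs fall short), so 3 is minimum.

3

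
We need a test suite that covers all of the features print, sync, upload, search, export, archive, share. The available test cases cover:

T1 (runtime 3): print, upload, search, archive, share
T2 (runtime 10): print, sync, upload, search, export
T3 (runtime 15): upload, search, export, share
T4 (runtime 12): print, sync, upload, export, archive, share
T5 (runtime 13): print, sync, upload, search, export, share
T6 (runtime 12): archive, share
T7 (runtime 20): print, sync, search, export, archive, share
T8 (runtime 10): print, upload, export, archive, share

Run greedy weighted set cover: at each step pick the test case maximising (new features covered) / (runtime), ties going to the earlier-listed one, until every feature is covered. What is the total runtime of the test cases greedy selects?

Pick 1: T1 adds 5 new (print, upload, search, archive, share) at runtime 3 (ratio 5/3).
Pick 2: T2 adds 2 new (sync, export) at runtime 10 (ratio 2/10).
Greedy total runtime: 3 + 10 = 13.

13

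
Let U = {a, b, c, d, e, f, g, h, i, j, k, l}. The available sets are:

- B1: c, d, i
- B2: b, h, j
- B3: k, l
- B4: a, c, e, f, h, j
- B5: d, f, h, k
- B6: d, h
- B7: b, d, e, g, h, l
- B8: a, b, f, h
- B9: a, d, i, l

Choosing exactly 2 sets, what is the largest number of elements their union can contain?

Choosing B4, B7 covers {a, b, c, d, e, f, g, h, j, l} — 10 elements.
No choice of 2 sets does better; here i, k are left uncovered.

10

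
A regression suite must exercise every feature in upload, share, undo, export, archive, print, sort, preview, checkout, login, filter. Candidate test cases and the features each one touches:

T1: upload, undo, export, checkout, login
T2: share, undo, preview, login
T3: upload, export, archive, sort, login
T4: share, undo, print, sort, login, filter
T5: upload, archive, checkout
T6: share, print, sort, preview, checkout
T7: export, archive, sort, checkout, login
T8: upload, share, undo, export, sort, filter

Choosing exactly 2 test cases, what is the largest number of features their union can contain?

9

Choosing T1, T4 covers {upload, share, undo, export, print, sort, checkout, login, filter} — 9 features.
No choice of 2 test cases does better; here archive, preview are left uncovered.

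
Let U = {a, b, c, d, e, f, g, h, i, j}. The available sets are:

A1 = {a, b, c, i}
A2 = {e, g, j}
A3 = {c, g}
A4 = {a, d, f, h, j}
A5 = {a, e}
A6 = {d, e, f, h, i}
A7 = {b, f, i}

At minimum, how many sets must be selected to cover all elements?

3

A1, A2, A4 together cover {a, b, c, d, e, f, g, h, i, j} — every element.
No 2 of the 7 sets cover everything (all 21 pairs fall short), so 3 is minimum.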